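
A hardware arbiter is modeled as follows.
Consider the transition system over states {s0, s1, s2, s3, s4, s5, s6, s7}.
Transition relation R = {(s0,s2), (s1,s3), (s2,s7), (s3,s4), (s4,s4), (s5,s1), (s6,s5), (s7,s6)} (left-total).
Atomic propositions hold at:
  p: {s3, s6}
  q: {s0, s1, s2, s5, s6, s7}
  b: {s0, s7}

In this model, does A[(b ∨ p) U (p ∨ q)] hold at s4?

No

Sat(b ∨ p) = {s0, s3, s6, s7}
Sat(p ∨ q) = {s0, s1, s2, s3, s5, s6, s7}
A[(b ∨ p) U (p ∨ q)]: least fixpoint, start Z0 = Sat((p ∨ q)) = {s0, s1, s2, s3, s5, s6, s7}, add states in Sat(b ∨ p) with every successor in Z. Already a fixed point.
Sat(A[(b ∨ p) U (p ∨ q)]) = {s0, s1, s2, s3, s5, s6, s7}
s4 ∉ Sat(A[(b ∨ p) U (p ∨ q)]) = {s0, s1, s2, s3, s5, s6, s7}, so the formula does not hold at s4.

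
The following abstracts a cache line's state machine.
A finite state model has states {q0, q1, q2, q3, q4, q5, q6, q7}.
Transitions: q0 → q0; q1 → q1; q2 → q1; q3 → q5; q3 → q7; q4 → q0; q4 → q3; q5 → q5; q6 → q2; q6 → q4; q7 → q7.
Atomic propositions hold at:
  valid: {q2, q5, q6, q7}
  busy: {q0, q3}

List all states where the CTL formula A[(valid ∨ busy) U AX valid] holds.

Sat(valid ∨ busy) = {q0, q2, q3, q5, q6, q7}
Sat(AX valid) = {s : every successor in {q2, q5, q6, q7}} = {q3, q5, q7}
A[(valid ∨ busy) U AX valid]: least fixpoint, start Z0 = Sat(AX valid) = {q3, q5, q7}, add states in Sat(valid ∨ busy) with every successor in Z. Already a fixed point.
Sat(A[(valid ∨ busy) U AX valid]) = {q3, q5, q7}

{q3, q5, q7}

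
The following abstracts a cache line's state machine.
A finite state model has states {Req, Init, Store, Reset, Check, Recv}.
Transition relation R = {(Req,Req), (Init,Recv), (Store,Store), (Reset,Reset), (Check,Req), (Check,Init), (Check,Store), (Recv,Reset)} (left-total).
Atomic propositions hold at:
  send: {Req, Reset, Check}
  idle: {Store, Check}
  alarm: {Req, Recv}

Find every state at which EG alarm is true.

EG alarm: greatest fixpoint, start Z0 = {Req, Recv}, keep only states in Sat with some successor in Z. Z1 = {Req}; fixed.
Sat(EG alarm) = {Req}

{Req}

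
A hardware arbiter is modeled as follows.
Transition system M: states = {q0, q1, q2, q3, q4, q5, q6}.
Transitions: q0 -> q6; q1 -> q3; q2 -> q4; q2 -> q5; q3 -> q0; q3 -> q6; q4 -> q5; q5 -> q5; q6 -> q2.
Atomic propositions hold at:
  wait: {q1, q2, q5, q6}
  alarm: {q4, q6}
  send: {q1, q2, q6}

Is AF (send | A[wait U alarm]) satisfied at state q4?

Yes

A[wait U alarm]: least fixpoint, start Z0 = Sat(alarm) = {q4, q6}, add states in Sat(wait) with every successor in Z. Already a fixed point.
Sat(A[wait U alarm]) = {q4, q6}
Sat(send | A[wait U alarm]) = {q1, q2, q4, q6}
AF (send | A[wait U alarm]): least fixpoint, start Z0 = {q1, q2, q4, q6}, add states with every successor in Z. Z1 = {q0, q1, q2, q4, q6}; Z2 = {q0, q1, q2, q3, q4, q6}; fixed.
Sat(AF (send | A[wait U alarm])) = {q0, q1, q2, q3, q4, q6}
q4 ∈ Sat(AF (send | A[wait U alarm])) = {q0, q1, q2, q3, q4, q6}, so the formula holds at q4.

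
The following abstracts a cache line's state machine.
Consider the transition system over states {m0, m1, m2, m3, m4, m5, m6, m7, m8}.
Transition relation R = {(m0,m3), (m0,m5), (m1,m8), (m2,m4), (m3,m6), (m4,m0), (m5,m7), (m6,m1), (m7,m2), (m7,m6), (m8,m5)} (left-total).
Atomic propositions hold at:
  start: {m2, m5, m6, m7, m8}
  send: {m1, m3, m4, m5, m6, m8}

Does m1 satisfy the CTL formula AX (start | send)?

Sat(start | send) = {m1, m2, m3, m4, m5, m6, m7, m8}
Sat(AX (start | send)) = {s : every successor in {m1, m2, m3, m4, m5, m6, m7, m8}} = {m0, m1, m2, m3, m5, m6, m7, m8}
m1 ∈ Sat(AX (start | send)) = {m0, m1, m2, m3, m5, m6, m7, m8}, so the formula holds at m1.

Yes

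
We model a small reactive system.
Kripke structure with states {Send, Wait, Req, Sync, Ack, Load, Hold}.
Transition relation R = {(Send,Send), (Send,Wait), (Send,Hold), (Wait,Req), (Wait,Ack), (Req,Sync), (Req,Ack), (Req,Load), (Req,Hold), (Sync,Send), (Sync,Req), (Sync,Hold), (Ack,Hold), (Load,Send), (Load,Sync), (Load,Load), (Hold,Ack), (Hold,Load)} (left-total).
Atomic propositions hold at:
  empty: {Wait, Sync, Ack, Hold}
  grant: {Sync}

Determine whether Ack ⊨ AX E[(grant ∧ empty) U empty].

Yes

Sat(grant ∧ empty) = {Sync}
E[(grant ∧ empty) U empty]: least fixpoint, start Z0 = Sat(empty) = {Wait, Sync, Ack, Hold}, add states in Sat(grant ∧ empty) with some successor in Z. Already a fixed point.
Sat(E[(grant ∧ empty) U empty]) = {Wait, Sync, Ack, Hold}
Sat(AX E[(grant ∧ empty) U empty]) = {s : every successor in {Wait, Sync, Ack, Hold}} = {Ack}
Ack ∈ Sat(AX E[(grant ∧ empty) U empty]) = {Ack}, so the formula holds at Ack.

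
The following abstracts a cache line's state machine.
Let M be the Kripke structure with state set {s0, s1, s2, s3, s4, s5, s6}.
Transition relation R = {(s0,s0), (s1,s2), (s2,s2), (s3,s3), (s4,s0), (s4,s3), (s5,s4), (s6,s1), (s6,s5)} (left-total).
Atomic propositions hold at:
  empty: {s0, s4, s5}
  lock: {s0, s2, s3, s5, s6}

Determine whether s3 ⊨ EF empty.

No

EF empty: least fixpoint, start Z0 = {s0, s4, s5}, add states with some successor in Z. Z1 = {s0, s4, s5, s6}; fixed.
Sat(EF empty) = {s0, s4, s5, s6}
s3 ∉ Sat(EF empty) = {s0, s4, s5, s6}, so the formula does not hold at s3.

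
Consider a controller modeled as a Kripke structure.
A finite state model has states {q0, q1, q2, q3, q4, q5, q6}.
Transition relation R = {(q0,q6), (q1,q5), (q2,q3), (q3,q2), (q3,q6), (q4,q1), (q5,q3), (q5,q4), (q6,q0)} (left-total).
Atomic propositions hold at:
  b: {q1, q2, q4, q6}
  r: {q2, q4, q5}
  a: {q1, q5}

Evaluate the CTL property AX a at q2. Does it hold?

No

Sat(AX a) = {s : every successor in {q1, q5}} = {q1, q4}
q2 ∉ Sat(AX a) = {q1, q4}, so the formula does not hold at q2.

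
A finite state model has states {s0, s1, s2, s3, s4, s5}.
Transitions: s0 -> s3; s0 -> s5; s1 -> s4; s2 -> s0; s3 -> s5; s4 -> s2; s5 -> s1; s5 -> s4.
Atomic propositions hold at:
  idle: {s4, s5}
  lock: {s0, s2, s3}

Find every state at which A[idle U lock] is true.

A[idle U lock]: least fixpoint, start Z0 = Sat(lock) = {s0, s2, s3}, add states in Sat(idle) with every successor in Z. Z1 = {s0, s2, s3, s4}; fixed.
Sat(A[idle U lock]) = {s0, s2, s3, s4}

{s0, s2, s3, s4}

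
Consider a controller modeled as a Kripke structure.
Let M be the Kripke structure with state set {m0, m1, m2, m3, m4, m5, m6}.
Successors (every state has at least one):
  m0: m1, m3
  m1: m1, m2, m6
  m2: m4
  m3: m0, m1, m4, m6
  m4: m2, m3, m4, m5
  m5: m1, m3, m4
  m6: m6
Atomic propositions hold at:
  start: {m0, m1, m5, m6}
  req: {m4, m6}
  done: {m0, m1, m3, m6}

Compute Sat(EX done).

Sat(EX done) = {s : some successor in {m0, m1, m3, m6}} = {m0, m1, m3, m4, m5, m6}

{m0, m1, m3, m4, m5, m6}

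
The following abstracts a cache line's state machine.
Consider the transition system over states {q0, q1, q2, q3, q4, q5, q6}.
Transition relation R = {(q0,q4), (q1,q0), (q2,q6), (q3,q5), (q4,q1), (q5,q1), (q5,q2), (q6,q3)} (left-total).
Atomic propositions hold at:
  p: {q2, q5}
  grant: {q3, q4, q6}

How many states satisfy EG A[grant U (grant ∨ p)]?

4

Sat(grant ∨ p) = {q2, q3, q4, q5, q6}
A[grant U (grant ∨ p)]: least fixpoint, start Z0 = Sat((grant ∨ p)) = {q2, q3, q4, q5, q6}, add states in Sat(grant) with every successor in Z. Already a fixed point.
Sat(A[grant U (grant ∨ p)]) = {q2, q3, q4, q5, q6}
EG A[grant U (grant ∨ p)]: greatest fixpoint, start Z0 = {q2, q3, q4, q5, q6}, keep only states in Sat with some successor in Z. Z1 = {q2, q3, q5, q6}; fixed.
Sat(EG A[grant U (grant ∨ p)]) = {q2, q3, q5, q6}
|Sat(EG A[grant U (grant ∨ p)])| = |{q2, q3, q5, q6}| = 4.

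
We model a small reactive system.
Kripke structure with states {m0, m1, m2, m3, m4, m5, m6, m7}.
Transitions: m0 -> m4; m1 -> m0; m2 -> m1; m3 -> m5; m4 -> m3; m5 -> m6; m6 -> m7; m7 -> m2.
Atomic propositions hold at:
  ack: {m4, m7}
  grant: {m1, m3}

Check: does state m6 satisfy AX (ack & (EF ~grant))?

Yes

Sat(~grant) = {m0, m2, m4, m5, m6, m7}
EF ~grant: least fixpoint, start Z0 = {m0, m2, m4, m5, m6, m7}, add states with some successor in Z. Z1 = {m0, m1, m2, m3, m4, m5, m6, m7}; fixed.
Sat(EF ~grant) = {m0, m1, m2, m3, m4, m5, m6, m7}
Sat(ack & (EF ~grant)) = {m4, m7}
Sat(AX (ack & (EF ~grant))) = {s : every successor in {m4, m7}} = {m0, m6}
m6 ∈ Sat(AX (ack & (EF ~grant))) = {m0, m6}, so the formula holds at m6.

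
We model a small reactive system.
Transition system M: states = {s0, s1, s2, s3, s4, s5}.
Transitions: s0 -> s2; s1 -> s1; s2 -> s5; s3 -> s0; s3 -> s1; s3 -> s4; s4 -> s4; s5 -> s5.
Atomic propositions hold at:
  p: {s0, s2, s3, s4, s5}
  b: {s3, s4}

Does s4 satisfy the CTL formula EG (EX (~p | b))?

Yes

Sat(~p) = {s1}
Sat(~p | b) = {s1, s3, s4}
Sat(EX (~p | b)) = {s : some successor in {s1, s3, s4}} = {s1, s3, s4}
EG (EX (~p | b)): greatest fixpoint, start Z0 = {s1, s3, s4}, keep only states in Sat with some successor in Z. Already a fixed point.
Sat(EG (EX (~p | b))) = {s1, s3, s4}
s4 ∈ Sat(EG (EX (~p | b))) = {s1, s3, s4}, so the formula holds at s4.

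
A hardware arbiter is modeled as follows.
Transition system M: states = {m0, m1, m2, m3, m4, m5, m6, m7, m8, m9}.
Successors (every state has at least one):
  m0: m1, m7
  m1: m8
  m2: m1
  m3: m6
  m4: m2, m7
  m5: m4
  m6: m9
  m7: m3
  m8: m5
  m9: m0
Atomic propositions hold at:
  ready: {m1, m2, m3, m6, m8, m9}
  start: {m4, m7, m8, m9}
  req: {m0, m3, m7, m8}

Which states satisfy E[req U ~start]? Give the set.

{m0, m1, m2, m3, m5, m6, m7, m8}

Sat(~start) = {m0, m1, m2, m3, m5, m6}
E[req U ~start]: least fixpoint, start Z0 = Sat(~start) = {m0, m1, m2, m3, m5, m6}, add states in Sat(req) with some successor in Z. Z1 = {m0, m1, m2, m3, m5, m6, m7, m8}; fixed.
Sat(E[req U ~start]) = {m0, m1, m2, m3, m5, m6, m7, m8}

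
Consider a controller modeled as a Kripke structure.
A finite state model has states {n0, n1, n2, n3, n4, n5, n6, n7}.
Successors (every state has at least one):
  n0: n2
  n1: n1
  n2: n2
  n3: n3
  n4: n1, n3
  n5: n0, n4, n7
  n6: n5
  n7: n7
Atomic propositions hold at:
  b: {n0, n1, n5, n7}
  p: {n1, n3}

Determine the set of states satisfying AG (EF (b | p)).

Sat(b | p) = {n0, n1, n3, n5, n7}
EF (b | p): least fixpoint, start Z0 = {n0, n1, n3, n5, n7}, add states with some successor in Z. Z1 = {n0, n1, n3, n4, n5, n6, n7}; fixed.
Sat(EF (b | p)) = {n0, n1, n3, n4, n5, n6, n7}
AG (EF (b | p)): greatest fixpoint, start Z0 = {n0, n1, n3, n4, n5, n6, n7}, keep only states in Sat with every successor in Z. Z1 = {n1, n3, n4, n5, n6, n7}; Z2 = {n1, n3, n4, n6, n7}; Z3 = {n1, n3, n4, n7}; fixed.
Sat(AG (EF (b | p))) = {n1, n3, n4, n7}

{n1, n3, n4, n7}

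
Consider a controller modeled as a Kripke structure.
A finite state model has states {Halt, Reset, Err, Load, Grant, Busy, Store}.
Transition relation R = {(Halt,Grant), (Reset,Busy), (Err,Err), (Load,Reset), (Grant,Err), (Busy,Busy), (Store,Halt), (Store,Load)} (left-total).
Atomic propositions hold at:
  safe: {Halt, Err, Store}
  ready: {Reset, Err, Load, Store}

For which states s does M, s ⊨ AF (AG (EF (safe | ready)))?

{Halt, Err, Grant}

Sat(safe | ready) = {Halt, Reset, Err, Load, Store}
EF (safe | ready): least fixpoint, start Z0 = {Halt, Reset, Err, Load, Store}, add states with some successor in Z. Z1 = {Halt, Reset, Err, Load, Grant, Store}; fixed.
Sat(EF (safe | ready)) = {Halt, Reset, Err, Load, Grant, Store}
AG (EF (safe | ready)): greatest fixpoint, start Z0 = {Halt, Reset, Err, Load, Grant, Store}, keep only states in Sat with every successor in Z. Z1 = {Halt, Err, Load, Grant, Store}; Z2 = {Halt, Err, Grant, Store}; Z3 = {Halt, Err, Grant}; fixed.
Sat(AG (EF (safe | ready))) = {Halt, Err, Grant}
AF (AG (EF (safe | ready))): least fixpoint, start Z0 = {Halt, Err, Grant}, add states with every successor in Z. Already a fixed point.
Sat(AF (AG (EF (safe | ready)))) = {Halt, Err, Grant}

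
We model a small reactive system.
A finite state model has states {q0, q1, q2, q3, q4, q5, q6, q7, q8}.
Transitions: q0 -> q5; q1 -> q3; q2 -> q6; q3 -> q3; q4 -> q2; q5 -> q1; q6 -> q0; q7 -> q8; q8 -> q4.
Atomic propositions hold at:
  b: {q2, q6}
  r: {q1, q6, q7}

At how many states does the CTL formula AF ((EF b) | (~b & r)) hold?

EF b: least fixpoint, start Z0 = {q2, q6}, add states with some successor in Z. Z1 = {q2, q4, q6}; Z2 = {q2, q4, q6, q8}; Z3 = {q2, q4, q6, q7, q8}; fixed.
Sat(EF b) = {q2, q4, q6, q7, q8}
Sat(~b) = {q0, q1, q3, q4, q5, q7, q8}
Sat(~b & r) = {q1, q7}
Sat((EF b) | (~b & r)) = {q1, q2, q4, q6, q7, q8}
AF ((EF b) | (~b & r)): least fixpoint, start Z0 = {q1, q2, q4, q6, q7, q8}, add states with every successor in Z. Z1 = {q1, q2, q4, q5, q6, q7, q8}; Z2 = {q0, q1, q2, q4, q5, q6, q7, q8}; fixed.
Sat(AF ((EF b) | (~b & r))) = {q0, q1, q2, q4, q5, q6, q7, q8}
|Sat(AF ((EF b) | (~b & r)))| = |{q0, q1, q2, q4, q5, q6, q7, q8}| = 8.

8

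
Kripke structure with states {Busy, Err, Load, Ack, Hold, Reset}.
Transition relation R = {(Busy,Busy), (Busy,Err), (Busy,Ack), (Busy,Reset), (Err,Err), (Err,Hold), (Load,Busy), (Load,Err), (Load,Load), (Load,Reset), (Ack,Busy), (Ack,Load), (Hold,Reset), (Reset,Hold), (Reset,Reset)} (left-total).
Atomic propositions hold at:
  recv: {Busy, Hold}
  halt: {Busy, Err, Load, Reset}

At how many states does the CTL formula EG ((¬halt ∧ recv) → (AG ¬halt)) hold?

5

Sat(¬halt) = {Ack, Hold}
Sat(¬halt ∧ recv) = {Hold}
AG ¬halt: greatest fixpoint, start Z0 = {Ack, Hold}, keep only states in Sat with every successor in Z. Z1 = ∅; fixed.
Sat(AG ¬halt) = ∅
Sat((¬halt ∧ recv) → (AG ¬halt)) = {Busy, Err, Load, Ack, Reset}
EG ((¬halt ∧ recv) → (AG ¬halt)): greatest fixpoint, start Z0 = {Busy, Err, Load, Ack, Reset}, keep only states in Sat with some successor in Z. Already a fixed point.
Sat(EG ((¬halt ∧ recv) → (AG ¬halt))) = {Busy, Err, Load, Ack, Reset}
|Sat(EG ((¬halt ∧ recv) → (AG ¬halt)))| = |{Busy, Err, Load, Ack, Reset}| = 5.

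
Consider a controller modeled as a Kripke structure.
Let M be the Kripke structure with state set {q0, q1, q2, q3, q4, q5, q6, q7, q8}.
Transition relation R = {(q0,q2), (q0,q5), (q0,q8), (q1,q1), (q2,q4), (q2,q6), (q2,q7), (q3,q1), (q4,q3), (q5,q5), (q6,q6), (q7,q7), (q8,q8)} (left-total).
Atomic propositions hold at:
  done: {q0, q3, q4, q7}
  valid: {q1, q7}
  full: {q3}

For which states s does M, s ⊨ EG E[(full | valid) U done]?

{q7}

Sat(full | valid) = {q1, q3, q7}
E[(full | valid) U done]: least fixpoint, start Z0 = Sat(done) = {q0, q3, q4, q7}, add states in Sat(full | valid) with some successor in Z. Already a fixed point.
Sat(E[(full | valid) U done]) = {q0, q3, q4, q7}
EG E[(full | valid) U done]: greatest fixpoint, start Z0 = {q0, q3, q4, q7}, keep only states in Sat with some successor in Z. Z1 = {q4, q7}; Z2 = {q7}; fixed.
Sat(EG E[(full | valid) U done]) = {q7}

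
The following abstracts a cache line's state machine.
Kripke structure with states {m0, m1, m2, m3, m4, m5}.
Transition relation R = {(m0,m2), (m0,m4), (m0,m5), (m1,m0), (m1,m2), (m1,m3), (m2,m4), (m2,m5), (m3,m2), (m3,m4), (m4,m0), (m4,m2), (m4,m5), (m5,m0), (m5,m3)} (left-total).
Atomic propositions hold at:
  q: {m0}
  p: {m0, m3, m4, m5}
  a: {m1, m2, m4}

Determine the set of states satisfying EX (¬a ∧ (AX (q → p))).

{m0, m1, m2, m4, m5}

Sat(¬a) = {m0, m3, m5}
Sat(q → p) = {m0, m1, m2, m3, m4, m5}
Sat(AX (q → p)) = {s : every successor in {m0, m1, m2, m3, m4, m5}} = {m0, m1, m2, m3, m4, m5}
Sat(¬a ∧ (AX (q → p))) = {m0, m3, m5}
Sat(EX (¬a ∧ (AX (q → p)))) = {s : some successor in {m0, m3, m5}} = {m0, m1, m2, m4, m5}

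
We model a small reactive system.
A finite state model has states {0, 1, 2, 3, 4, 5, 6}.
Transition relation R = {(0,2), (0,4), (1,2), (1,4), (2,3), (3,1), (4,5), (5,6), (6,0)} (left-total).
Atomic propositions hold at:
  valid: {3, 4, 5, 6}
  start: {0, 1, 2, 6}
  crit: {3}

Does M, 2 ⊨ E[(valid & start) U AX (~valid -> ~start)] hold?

Sat(valid & start) = {6}
Sat(~valid) = {0, 1, 2}
Sat(~start) = {3, 4, 5}
Sat(~valid -> ~start) = {3, 4, 5, 6}
Sat(AX (~valid -> ~start)) = {s : every successor in {3, 4, 5, 6}} = {2, 4, 5}
E[(valid & start) U AX (~valid -> ~start)]: least fixpoint, start Z0 = Sat(AX (~valid -> ~start)) = {2, 4, 5}, add states in Sat(valid & start) with some successor in Z. Already a fixed point.
Sat(E[(valid & start) U AX (~valid -> ~start)]) = {2, 4, 5}
2 ∈ Sat(E[(valid & start) U AX (~valid -> ~start)]) = {2, 4, 5}, so the formula holds at 2.

Yes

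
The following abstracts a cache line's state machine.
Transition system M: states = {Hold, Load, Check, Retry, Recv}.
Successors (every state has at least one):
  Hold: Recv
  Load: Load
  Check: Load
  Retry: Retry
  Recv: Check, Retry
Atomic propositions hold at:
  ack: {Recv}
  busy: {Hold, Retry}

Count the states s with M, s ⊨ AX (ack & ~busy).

Sat(~busy) = {Load, Check, Recv}
Sat(ack & ~busy) = {Recv}
Sat(AX (ack & ~busy)) = {s : every successor in {Recv}} = {Hold}
|Sat(AX (ack & ~busy))| = |{Hold}| = 1.

1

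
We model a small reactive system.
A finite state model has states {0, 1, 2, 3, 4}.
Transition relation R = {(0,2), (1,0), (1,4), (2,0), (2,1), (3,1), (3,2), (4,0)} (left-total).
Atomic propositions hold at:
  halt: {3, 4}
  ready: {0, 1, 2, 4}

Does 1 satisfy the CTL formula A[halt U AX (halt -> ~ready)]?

No

Sat(~ready) = {3}
Sat(halt -> ~ready) = {0, 1, 2, 3}
Sat(AX (halt -> ~ready)) = {s : every successor in {0, 1, 2, 3}} = {0, 2, 3, 4}
A[halt U AX (halt -> ~ready)]: least fixpoint, start Z0 = Sat(AX (halt -> ~ready)) = {0, 2, 3, 4}, add states in Sat(halt) with every successor in Z. Already a fixed point.
Sat(A[halt U AX (halt -> ~ready)]) = {0, 2, 3, 4}
1 ∉ Sat(A[halt U AX (halt -> ~ready)]) = {0, 2, 3, 4}, so the formula does not hold at 1.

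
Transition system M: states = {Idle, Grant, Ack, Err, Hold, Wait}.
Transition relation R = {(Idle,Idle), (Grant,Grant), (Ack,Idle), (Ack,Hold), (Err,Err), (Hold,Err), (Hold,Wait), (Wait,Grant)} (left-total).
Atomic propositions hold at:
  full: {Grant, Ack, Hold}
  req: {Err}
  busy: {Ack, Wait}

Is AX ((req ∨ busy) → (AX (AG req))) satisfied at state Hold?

Sat(req ∨ busy) = {Ack, Err, Wait}
AG req: greatest fixpoint, start Z0 = {Err}, keep only states in Sat with every successor in Z. Already a fixed point.
Sat(AG req) = {Err}
Sat(AX (AG req)) = {s : every successor in {Err}} = {Err}
Sat((req ∨ busy) → (AX (AG req))) = {Idle, Grant, Err, Hold}
Sat(AX ((req ∨ busy) → (AX (AG req)))) = {s : every successor in {Idle, Grant, Err, Hold}} = {Idle, Grant, Ack, Err, Wait}
Hold ∉ Sat(AX ((req ∨ busy) → (AX (AG req)))) = {Idle, Grant, Ack, Err, Wait}, so the formula does not hold at Hold.

No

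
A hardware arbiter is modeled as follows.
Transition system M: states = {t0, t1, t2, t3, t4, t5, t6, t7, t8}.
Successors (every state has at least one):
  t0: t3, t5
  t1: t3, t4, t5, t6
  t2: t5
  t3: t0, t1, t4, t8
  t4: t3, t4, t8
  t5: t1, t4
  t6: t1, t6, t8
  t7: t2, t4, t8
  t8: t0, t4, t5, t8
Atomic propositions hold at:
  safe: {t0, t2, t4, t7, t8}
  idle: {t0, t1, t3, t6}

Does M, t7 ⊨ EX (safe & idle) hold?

No

Sat(safe & idle) = {t0}
Sat(EX (safe & idle)) = {s : some successor in {t0}} = {t3, t8}
t7 ∉ Sat(EX (safe & idle)) = {t3, t8}, so the formula does not hold at t7.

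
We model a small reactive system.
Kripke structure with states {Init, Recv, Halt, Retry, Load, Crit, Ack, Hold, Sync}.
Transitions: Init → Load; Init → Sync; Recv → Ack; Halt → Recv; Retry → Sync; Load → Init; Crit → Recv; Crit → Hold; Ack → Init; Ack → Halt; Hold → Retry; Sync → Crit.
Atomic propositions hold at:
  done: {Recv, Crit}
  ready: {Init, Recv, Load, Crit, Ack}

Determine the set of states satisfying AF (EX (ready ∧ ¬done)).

Sat(¬done) = {Init, Halt, Retry, Load, Ack, Hold, Sync}
Sat(ready ∧ ¬done) = {Init, Load, Ack}
Sat(EX (ready ∧ ¬done)) = {s : some successor in {Init, Load, Ack}} = {Init, Recv, Load, Ack}
AF (EX (ready ∧ ¬done)): least fixpoint, start Z0 = {Init, Recv, Load, Ack}, add states with every successor in Z. Z1 = {Init, Recv, Halt, Load, Ack}; fixed.
Sat(AF (EX (ready ∧ ¬done))) = {Init, Recv, Halt, Load, Ack}

{Init, Recv, Halt, Load, Ack}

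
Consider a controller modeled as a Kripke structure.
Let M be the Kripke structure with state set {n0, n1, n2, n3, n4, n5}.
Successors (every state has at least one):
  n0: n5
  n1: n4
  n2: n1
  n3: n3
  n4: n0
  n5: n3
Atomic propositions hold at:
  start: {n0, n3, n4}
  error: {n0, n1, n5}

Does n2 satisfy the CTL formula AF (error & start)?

Yes

Sat(error & start) = {n0}
AF (error & start): least fixpoint, start Z0 = {n0}, add states with every successor in Z. Z1 = {n0, n4}; Z2 = {n0, n1, n4}; Z3 = {n0, n1, n2, n4}; fixed.
Sat(AF (error & start)) = {n0, n1, n2, n4}
n2 ∈ Sat(AF (error & start)) = {n0, n1, n2, n4}, so the formula holds at n2.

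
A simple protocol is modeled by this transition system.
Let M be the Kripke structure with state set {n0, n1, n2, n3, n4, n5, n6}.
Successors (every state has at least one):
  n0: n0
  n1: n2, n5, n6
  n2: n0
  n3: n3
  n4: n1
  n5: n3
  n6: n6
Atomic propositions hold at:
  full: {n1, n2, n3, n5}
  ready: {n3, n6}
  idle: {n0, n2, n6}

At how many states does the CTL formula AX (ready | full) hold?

Sat(ready | full) = {n1, n2, n3, n5, n6}
Sat(AX (ready | full)) = {s : every successor in {n1, n2, n3, n5, n6}} = {n1, n3, n4, n5, n6}
|Sat(AX (ready | full))| = |{n1, n3, n4, n5, n6}| = 5.

5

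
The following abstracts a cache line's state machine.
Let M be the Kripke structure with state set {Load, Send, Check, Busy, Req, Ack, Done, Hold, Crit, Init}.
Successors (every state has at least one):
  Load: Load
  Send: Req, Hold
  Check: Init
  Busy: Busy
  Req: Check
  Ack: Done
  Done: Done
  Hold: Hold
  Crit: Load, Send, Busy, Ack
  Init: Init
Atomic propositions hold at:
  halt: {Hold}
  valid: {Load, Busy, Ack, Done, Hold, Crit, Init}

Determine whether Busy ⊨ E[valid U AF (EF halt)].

No

EF halt: least fixpoint, start Z0 = {Hold}, add states with some successor in Z. Z1 = {Send, Hold}; Z2 = {Send, Hold, Crit}; fixed.
Sat(EF halt) = {Send, Hold, Crit}
AF (EF halt): least fixpoint, start Z0 = {Send, Hold, Crit}, add states with every successor in Z. Already a fixed point.
Sat(AF (EF halt)) = {Send, Hold, Crit}
E[valid U AF (EF halt)]: least fixpoint, start Z0 = Sat(AF (EF halt)) = {Send, Hold, Crit}, add states in Sat(valid) with some successor in Z. Already a fixed point.
Sat(E[valid U AF (EF halt)]) = {Send, Hold, Crit}
Busy ∉ Sat(E[valid U AF (EF halt)]) = {Send, Hold, Crit}, so the formula does not hold at Busy.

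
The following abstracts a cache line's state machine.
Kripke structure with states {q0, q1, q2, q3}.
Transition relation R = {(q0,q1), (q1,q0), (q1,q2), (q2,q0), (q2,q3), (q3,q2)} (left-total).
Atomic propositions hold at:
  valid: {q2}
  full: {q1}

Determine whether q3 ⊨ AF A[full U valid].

Yes

A[full U valid]: least fixpoint, start Z0 = Sat(valid) = {q2}, add states in Sat(full) with every successor in Z. Already a fixed point.
Sat(A[full U valid]) = {q2}
AF A[full U valid]: least fixpoint, start Z0 = {q2}, add states with every successor in Z. Z1 = {q2, q3}; fixed.
Sat(AF A[full U valid]) = {q2, q3}
q3 ∈ Sat(AF A[full U valid]) = {q2, q3}, so the formula holds at q3.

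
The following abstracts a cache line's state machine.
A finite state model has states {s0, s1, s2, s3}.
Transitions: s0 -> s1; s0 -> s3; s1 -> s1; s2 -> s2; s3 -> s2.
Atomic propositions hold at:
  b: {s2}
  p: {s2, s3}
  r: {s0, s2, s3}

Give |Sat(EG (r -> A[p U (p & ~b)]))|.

Sat(~b) = {s0, s1, s3}
Sat(p & ~b) = {s3}
A[p U (p & ~b)]: least fixpoint, start Z0 = Sat((p & ~b)) = {s3}, add states in Sat(p) with every successor in Z. Already a fixed point.
Sat(A[p U (p & ~b)]) = {s3}
Sat(r -> A[p U (p & ~b)]) = {s1, s3}
EG (r -> A[p U (p & ~b)]): greatest fixpoint, start Z0 = {s1, s3}, keep only states in Sat with some successor in Z. Z1 = {s1}; fixed.
Sat(EG (r -> A[p U (p & ~b)])) = {s1}
|Sat(EG (r -> A[p U (p & ~b)]))| = |{s1}| = 1.

1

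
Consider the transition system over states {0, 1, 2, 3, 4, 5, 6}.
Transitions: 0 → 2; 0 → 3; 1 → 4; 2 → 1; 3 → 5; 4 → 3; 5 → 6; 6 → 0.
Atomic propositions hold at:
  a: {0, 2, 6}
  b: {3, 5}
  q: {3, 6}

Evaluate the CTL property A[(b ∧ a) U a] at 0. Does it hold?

Yes

Sat(b ∧ a) = ∅
A[(b ∧ a) U a]: least fixpoint, start Z0 = Sat(a) = {0, 2, 6}, add states in Sat(b ∧ a) with every successor in Z. Already a fixed point.
Sat(A[(b ∧ a) U a]) = {0, 2, 6}
0 ∈ Sat(A[(b ∧ a) U a]) = {0, 2, 6}, so the formula holds at 0.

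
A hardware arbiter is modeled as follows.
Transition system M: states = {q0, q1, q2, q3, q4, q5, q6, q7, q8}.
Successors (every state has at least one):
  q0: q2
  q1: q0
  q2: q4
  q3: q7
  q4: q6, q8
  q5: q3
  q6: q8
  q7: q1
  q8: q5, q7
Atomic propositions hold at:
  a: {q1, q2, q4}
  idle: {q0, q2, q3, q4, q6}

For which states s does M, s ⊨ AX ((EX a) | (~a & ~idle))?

{q0, q1, q3, q6, q8}

Sat(EX a) = {s : some successor in {q1, q2, q4}} = {q0, q2, q7}
Sat(~a) = {q0, q3, q5, q6, q7, q8}
Sat(~idle) = {q1, q5, q7, q8}
Sat(~a & ~idle) = {q5, q7, q8}
Sat((EX a) | (~a & ~idle)) = {q0, q2, q5, q7, q8}
Sat(AX ((EX a) | (~a & ~idle))) = {s : every successor in {q0, q2, q5, q7, q8}} = {q0, q1, q3, q6, q8}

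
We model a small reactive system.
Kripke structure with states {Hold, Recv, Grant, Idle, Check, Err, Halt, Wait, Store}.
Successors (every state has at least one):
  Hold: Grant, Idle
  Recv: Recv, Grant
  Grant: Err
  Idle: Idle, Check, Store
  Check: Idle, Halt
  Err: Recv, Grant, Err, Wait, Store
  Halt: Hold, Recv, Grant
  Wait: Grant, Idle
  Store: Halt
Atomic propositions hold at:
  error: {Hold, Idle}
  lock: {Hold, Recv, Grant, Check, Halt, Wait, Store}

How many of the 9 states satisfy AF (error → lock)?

8

Sat(error → lock) = {Hold, Recv, Grant, Check, Err, Halt, Wait, Store}
AF (error → lock): least fixpoint, start Z0 = {Hold, Recv, Grant, Check, Err, Halt, Wait, Store}, add states with every successor in Z. Already a fixed point.
Sat(AF (error → lock)) = {Hold, Recv, Grant, Check, Err, Halt, Wait, Store}
|Sat(AF (error → lock))| = |{Hold, Recv, Grant, Check, Err, Halt, Wait, Store}| = 8.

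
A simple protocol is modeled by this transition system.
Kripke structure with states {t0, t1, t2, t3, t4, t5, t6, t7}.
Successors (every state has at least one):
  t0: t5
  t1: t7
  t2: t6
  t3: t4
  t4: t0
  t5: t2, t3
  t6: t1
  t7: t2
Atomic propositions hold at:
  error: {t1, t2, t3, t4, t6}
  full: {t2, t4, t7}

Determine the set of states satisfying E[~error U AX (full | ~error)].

{t0, t1, t3, t4, t5, t7}

Sat(~error) = {t0, t5, t7}
Sat(full | ~error) = {t0, t2, t4, t5, t7}
Sat(AX (full | ~error)) = {s : every successor in {t0, t2, t4, t5, t7}} = {t0, t1, t3, t4, t7}
E[~error U AX (full | ~error)]: least fixpoint, start Z0 = Sat(AX (full | ~error)) = {t0, t1, t3, t4, t7}, add states in Sat(~error) with some successor in Z. Z1 = {t0, t1, t3, t4, t5, t7}; fixed.
Sat(E[~error U AX (full | ~error)]) = {t0, t1, t3, t4, t5, t7}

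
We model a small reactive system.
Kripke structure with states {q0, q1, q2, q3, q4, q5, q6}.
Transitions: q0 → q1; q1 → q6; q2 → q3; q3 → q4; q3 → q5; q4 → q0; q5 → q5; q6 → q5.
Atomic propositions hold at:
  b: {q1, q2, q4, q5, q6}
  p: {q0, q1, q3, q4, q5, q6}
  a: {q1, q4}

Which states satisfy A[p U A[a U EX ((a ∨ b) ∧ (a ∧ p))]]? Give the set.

{q0, q3, q4}

Sat(a ∨ b) = {q1, q2, q4, q5, q6}
Sat(a ∧ p) = {q1, q4}
Sat((a ∨ b) ∧ (a ∧ p)) = {q1, q4}
Sat(EX ((a ∨ b) ∧ (a ∧ p))) = {s : some successor in {q1, q4}} = {q0, q3}
A[a U EX ((a ∨ b) ∧ (a ∧ p))]: least fixpoint, start Z0 = Sat(EX ((a ∨ b) ∧ (a ∧ p))) = {q0, q3}, add states in Sat(a) with every successor in Z. Z1 = {q0, q3, q4}; fixed.
Sat(A[a U EX ((a ∨ b) ∧ (a ∧ p))]) = {q0, q3, q4}
A[p U A[a U EX ((a ∨ b) ∧ (a ∧ p))]]: least fixpoint, start Z0 = Sat(A[a U EX ((a ∨ b) ∧ (a ∧ p))]) = {q0, q3, q4}, add states in Sat(p) with every successor in Z. Already a fixed point.
Sat(A[p U A[a U EX ((a ∨ b) ∧ (a ∧ p))]]) = {q0, q3, q4}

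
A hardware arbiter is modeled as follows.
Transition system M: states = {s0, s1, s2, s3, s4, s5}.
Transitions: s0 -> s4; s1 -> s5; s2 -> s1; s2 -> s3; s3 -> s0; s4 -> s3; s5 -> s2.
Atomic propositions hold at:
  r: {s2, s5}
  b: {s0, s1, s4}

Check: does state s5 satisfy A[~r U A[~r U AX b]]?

No

Sat(~r) = {s0, s1, s3, s4}
Sat(AX b) = {s : every successor in {s0, s1, s4}} = {s0, s3}
A[~r U AX b]: least fixpoint, start Z0 = Sat(AX b) = {s0, s3}, add states in Sat(~r) with every successor in Z. Z1 = {s0, s3, s4}; fixed.
Sat(A[~r U AX b]) = {s0, s3, s4}
A[~r U A[~r U AX b]]: least fixpoint, start Z0 = Sat(A[~r U AX b]) = {s0, s3, s4}, add states in Sat(~r) with every successor in Z. Already a fixed point.
Sat(A[~r U A[~r U AX b]]) = {s0, s3, s4}
s5 ∉ Sat(A[~r U A[~r U AX b]]) = {s0, s3, s4}, so the formula does not hold at s5.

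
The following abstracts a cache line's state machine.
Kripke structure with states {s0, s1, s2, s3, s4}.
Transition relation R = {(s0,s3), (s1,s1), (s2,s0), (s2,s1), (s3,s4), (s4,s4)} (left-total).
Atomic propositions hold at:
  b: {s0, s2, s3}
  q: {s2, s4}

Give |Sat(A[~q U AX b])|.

Sat(~q) = {s0, s1, s3}
Sat(AX b) = {s : every successor in {s0, s2, s3}} = {s0}
A[~q U AX b]: least fixpoint, start Z0 = Sat(AX b) = {s0}, add states in Sat(~q) with every successor in Z. Already a fixed point.
Sat(A[~q U AX b]) = {s0}
|Sat(A[~q U AX b])| = |{s0}| = 1.

1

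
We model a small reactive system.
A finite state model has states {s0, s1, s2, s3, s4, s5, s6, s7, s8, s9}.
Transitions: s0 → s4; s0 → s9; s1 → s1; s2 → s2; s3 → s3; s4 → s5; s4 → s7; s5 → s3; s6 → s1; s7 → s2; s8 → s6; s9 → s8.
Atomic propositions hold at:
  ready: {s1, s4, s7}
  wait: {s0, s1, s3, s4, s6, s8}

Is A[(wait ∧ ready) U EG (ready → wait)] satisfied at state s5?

Sat(wait ∧ ready) = {s1, s4}
Sat(ready → wait) = {s0, s1, s2, s3, s4, s5, s6, s8, s9}
EG (ready → wait): greatest fixpoint, start Z0 = {s0, s1, s2, s3, s4, s5, s6, s8, s9}, keep only states in Sat with some successor in Z. Already a fixed point.
Sat(EG (ready → wait)) = {s0, s1, s2, s3, s4, s5, s6, s8, s9}
A[(wait ∧ ready) U EG (ready → wait)]: least fixpoint, start Z0 = Sat(EG (ready → wait)) = {s0, s1, s2, s3, s4, s5, s6, s8, s9}, add states in Sat(wait ∧ ready) with every successor in Z. Already a fixed point.
Sat(A[(wait ∧ ready) U EG (ready → wait)]) = {s0, s1, s2, s3, s4, s5, s6, s8, s9}
s5 ∈ Sat(A[(wait ∧ ready) U EG (ready → wait)]) = {s0, s1, s2, s3, s4, s5, s6, s8, s9}, so the formula holds at s5.

Yes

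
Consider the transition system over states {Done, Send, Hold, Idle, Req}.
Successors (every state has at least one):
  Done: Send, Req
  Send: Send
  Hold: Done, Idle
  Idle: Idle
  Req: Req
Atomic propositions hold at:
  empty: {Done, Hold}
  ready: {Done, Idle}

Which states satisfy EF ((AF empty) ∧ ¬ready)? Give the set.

AF empty: least fixpoint, start Z0 = {Done, Hold}, add states with every successor in Z. Already a fixed point.
Sat(AF empty) = {Done, Hold}
Sat(¬ready) = {Send, Hold, Req}
Sat((AF empty) ∧ ¬ready) = {Hold}
EF ((AF empty) ∧ ¬ready): least fixpoint, start Z0 = {Hold}, add states with some successor in Z. Already a fixed point.
Sat(EF ((AF empty) ∧ ¬ready)) = {Hold}

{Hold}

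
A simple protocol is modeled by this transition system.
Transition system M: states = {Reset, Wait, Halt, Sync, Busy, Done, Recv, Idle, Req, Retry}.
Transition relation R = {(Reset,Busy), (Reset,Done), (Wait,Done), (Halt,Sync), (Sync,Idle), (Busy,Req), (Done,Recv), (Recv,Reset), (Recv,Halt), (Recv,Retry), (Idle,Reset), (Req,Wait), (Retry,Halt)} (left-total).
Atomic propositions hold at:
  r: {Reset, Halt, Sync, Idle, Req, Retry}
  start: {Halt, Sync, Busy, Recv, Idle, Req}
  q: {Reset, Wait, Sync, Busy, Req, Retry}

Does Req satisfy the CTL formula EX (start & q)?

Sat(start & q) = {Sync, Busy, Req}
Sat(EX (start & q)) = {s : some successor in {Sync, Busy, Req}} = {Reset, Halt, Busy}
Req ∉ Sat(EX (start & q)) = {Reset, Halt, Busy}, so the formula does not hold at Req.

No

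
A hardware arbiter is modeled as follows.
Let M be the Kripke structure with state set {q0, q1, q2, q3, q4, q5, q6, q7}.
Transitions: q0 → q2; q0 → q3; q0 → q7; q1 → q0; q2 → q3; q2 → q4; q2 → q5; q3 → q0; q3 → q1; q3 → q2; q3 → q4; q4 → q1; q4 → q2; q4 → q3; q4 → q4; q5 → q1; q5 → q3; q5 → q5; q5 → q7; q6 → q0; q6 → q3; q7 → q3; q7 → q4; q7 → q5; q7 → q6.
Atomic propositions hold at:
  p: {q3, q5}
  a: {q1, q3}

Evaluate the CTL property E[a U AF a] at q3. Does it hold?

Yes

AF a: least fixpoint, start Z0 = {q1, q3}, add states with every successor in Z. Already a fixed point.
Sat(AF a) = {q1, q3}
E[a U AF a]: least fixpoint, start Z0 = Sat(AF a) = {q1, q3}, add states in Sat(a) with some successor in Z. Already a fixed point.
Sat(E[a U AF a]) = {q1, q3}
q3 ∈ Sat(E[a U AF a]) = {q1, q3}, so the formula holds at q3.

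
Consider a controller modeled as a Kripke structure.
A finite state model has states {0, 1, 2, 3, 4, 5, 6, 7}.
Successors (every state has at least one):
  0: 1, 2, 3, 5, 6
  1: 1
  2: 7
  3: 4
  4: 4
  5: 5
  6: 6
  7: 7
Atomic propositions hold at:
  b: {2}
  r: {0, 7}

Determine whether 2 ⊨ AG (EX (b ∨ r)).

Sat(b ∨ r) = {0, 2, 7}
Sat(EX (b ∨ r)) = {s : some successor in {0, 2, 7}} = {0, 2, 7}
AG (EX (b ∨ r)): greatest fixpoint, start Z0 = {0, 2, 7}, keep only states in Sat with every successor in Z. Z1 = {2, 7}; fixed.
Sat(AG (EX (b ∨ r))) = {2, 7}
2 ∈ Sat(AG (EX (b ∨ r))) = {2, 7}, so the formula holds at 2.

Yes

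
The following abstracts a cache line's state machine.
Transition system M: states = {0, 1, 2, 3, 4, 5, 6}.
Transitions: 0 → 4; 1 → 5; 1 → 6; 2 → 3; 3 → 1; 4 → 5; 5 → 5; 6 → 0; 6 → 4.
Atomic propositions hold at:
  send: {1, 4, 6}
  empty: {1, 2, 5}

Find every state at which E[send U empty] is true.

{1, 2, 4, 5, 6}

E[send U empty]: least fixpoint, start Z0 = Sat(empty) = {1, 2, 5}, add states in Sat(send) with some successor in Z. Z1 = {1, 2, 4, 5}; Z2 = {1, 2, 4, 5, 6}; fixed.
Sat(E[send U empty]) = {1, 2, 4, 5, 6}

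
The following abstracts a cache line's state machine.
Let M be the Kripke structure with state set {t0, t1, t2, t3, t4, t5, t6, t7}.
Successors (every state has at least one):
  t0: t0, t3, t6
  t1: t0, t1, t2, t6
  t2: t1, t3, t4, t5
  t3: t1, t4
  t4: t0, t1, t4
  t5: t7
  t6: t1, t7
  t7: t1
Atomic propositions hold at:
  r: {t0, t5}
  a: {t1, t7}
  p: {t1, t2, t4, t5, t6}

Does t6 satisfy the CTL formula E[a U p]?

E[a U p]: least fixpoint, start Z0 = Sat(p) = {t1, t2, t4, t5, t6}, add states in Sat(a) with some successor in Z. Z1 = {t1, t2, t4, t5, t6, t7}; fixed.
Sat(E[a U p]) = {t1, t2, t4, t5, t6, t7}
t6 ∈ Sat(E[a U p]) = {t1, t2, t4, t5, t6, t7}, so the formula holds at t6.

Yes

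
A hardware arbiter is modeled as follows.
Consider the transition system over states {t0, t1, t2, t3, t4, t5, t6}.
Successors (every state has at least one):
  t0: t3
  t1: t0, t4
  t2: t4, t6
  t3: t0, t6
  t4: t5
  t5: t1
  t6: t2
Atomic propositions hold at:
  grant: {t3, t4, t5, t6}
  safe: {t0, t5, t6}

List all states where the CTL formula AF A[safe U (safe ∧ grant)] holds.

{t2, t4, t5, t6}

Sat(safe ∧ grant) = {t5, t6}
A[safe U (safe ∧ grant)]: least fixpoint, start Z0 = Sat((safe ∧ grant)) = {t5, t6}, add states in Sat(safe) with every successor in Z. Already a fixed point.
Sat(A[safe U (safe ∧ grant)]) = {t5, t6}
AF A[safe U (safe ∧ grant)]: least fixpoint, start Z0 = {t5, t6}, add states with every successor in Z. Z1 = {t4, t5, t6}; Z2 = {t2, t4, t5, t6}; fixed.
Sat(AF A[safe U (safe ∧ grant)]) = {t2, t4, t5, t6}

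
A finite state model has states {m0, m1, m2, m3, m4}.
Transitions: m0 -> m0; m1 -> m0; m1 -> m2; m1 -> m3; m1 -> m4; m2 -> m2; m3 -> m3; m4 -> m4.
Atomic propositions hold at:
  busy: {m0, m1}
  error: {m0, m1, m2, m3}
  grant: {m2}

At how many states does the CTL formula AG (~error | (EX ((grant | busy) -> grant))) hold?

3

Sat(~error) = {m4}
Sat(grant | busy) = {m0, m1, m2}
Sat((grant | busy) -> grant) = {m2, m3, m4}
Sat(EX ((grant | busy) -> grant)) = {s : some successor in {m2, m3, m4}} = {m1, m2, m3, m4}
Sat(~error | (EX ((grant | busy) -> grant))) = {m1, m2, m3, m4}
AG (~error | (EX ((grant | busy) -> grant))): greatest fixpoint, start Z0 = {m1, m2, m3, m4}, keep only states in Sat with every successor in Z. Z1 = {m2, m3, m4}; fixed.
Sat(AG (~error | (EX ((grant | busy) -> grant)))) = {m2, m3, m4}
|Sat(AG (~error | (EX ((grant | busy) -> grant))))| = |{m2, m3, m4}| = 3.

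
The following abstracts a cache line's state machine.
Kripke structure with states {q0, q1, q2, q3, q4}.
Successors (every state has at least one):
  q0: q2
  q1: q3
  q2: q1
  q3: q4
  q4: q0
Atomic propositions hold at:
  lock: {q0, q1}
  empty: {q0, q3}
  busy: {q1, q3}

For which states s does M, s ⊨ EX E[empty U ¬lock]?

{q0, q1, q3, q4}

Sat(¬lock) = {q2, q3, q4}
E[empty U ¬lock]: least fixpoint, start Z0 = Sat(¬lock) = {q2, q3, q4}, add states in Sat(empty) with some successor in Z. Z1 = {q0, q2, q3, q4}; fixed.
Sat(E[empty U ¬lock]) = {q0, q2, q3, q4}
Sat(EX E[empty U ¬lock]) = {s : some successor in {q0, q2, q3, q4}} = {q0, q1, q3, q4}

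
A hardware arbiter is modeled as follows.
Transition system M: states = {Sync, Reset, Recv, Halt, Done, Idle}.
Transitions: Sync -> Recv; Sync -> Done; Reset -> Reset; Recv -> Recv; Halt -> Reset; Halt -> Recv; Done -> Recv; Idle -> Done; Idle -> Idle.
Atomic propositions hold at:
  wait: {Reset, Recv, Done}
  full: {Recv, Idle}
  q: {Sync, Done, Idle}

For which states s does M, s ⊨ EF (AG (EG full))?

{Sync, Recv, Halt, Done, Idle}

EG full: greatest fixpoint, start Z0 = {Recv, Idle}, keep only states in Sat with some successor in Z. Already a fixed point.
Sat(EG full) = {Recv, Idle}
AG (EG full): greatest fixpoint, start Z0 = {Recv, Idle}, keep only states in Sat with every successor in Z. Z1 = {Recv}; fixed.
Sat(AG (EG full)) = {Recv}
EF (AG (EG full)): least fixpoint, start Z0 = {Recv}, add states with some successor in Z. Z1 = {Sync, Recv, Halt, Done}; Z2 = {Sync, Recv, Halt, Done, Idle}; fixed.
Sat(EF (AG (EG full))) = {Sync, Recv, Halt, Done, Idle}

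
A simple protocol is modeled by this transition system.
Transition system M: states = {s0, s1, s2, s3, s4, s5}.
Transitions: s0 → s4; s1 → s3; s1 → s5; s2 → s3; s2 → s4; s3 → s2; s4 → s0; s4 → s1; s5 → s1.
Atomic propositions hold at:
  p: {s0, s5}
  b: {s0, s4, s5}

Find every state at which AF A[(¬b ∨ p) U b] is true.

Sat(¬b) = {s1, s2, s3}
Sat(¬b ∨ p) = {s0, s1, s2, s3, s5}
A[(¬b ∨ p) U b]: least fixpoint, start Z0 = Sat(b) = {s0, s4, s5}, add states in Sat(¬b ∨ p) with every successor in Z. Already a fixed point.
Sat(A[(¬b ∨ p) U b]) = {s0, s4, s5}
AF A[(¬b ∨ p) U b]: least fixpoint, start Z0 = {s0, s4, s5}, add states with every successor in Z. Already a fixed point.
Sat(AF A[(¬b ∨ p) U b]) = {s0, s4, s5}

{s0, s4, s5}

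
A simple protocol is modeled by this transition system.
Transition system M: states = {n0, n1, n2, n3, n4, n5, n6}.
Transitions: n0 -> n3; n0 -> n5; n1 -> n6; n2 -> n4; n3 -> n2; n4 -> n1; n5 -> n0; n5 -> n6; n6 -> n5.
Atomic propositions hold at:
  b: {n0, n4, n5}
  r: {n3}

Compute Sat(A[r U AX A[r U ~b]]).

{n1, n3, n4}

Sat(~b) = {n1, n2, n3, n6}
A[r U ~b]: least fixpoint, start Z0 = Sat(~b) = {n1, n2, n3, n6}, add states in Sat(r) with every successor in Z. Already a fixed point.
Sat(A[r U ~b]) = {n1, n2, n3, n6}
Sat(AX A[r U ~b]) = {s : every successor in {n1, n2, n3, n6}} = {n1, n3, n4}
A[r U AX A[r U ~b]]: least fixpoint, start Z0 = Sat(AX A[r U ~b]) = {n1, n3, n4}, add states in Sat(r) with every successor in Z. Already a fixed point.
Sat(A[r U AX A[r U ~b]]) = {n1, n3, n4}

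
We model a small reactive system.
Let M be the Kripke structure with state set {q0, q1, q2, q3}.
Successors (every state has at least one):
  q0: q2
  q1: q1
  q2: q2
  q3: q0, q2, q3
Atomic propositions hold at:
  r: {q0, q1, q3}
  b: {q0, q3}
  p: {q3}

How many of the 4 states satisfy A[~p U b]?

Sat(~p) = {q0, q1, q2}
A[~p U b]: least fixpoint, start Z0 = Sat(b) = {q0, q3}, add states in Sat(~p) with every successor in Z. Already a fixed point.
Sat(A[~p U b]) = {q0, q3}
|Sat(A[~p U b])| = |{q0, q3}| = 2.

2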